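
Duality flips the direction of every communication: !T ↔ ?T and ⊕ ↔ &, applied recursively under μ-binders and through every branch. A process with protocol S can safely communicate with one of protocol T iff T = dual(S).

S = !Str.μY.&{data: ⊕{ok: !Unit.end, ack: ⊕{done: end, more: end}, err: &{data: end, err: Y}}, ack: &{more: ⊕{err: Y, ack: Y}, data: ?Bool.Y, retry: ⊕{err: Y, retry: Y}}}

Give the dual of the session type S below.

?Str.μY.⊕{data: &{ok: ?Unit.end, ack: &{done: end, more: end}, err: ⊕{data: end, err: Y}}, ack: ⊕{more: &{err: Y, ack: Y}, data: !Bool.Y, retry: &{err: Y, retry: Y}}}

!Str → ?Str
  μY → μY  (binder kept)
    &{data,ack} → ⊕{data,ack}  (external→internal)
      • data:
        ⊕{ok,ack,err} → &{ok,ack,err}  (internal→external)
          • ok:
            !Unit → ?Unit
              end ↦ end
          • ack:
            ⊕{done,more} → &{done,more}  (internal→external)
              • done:
                end ↦ end
              • more:
                end ↦ end
          • err:
            &{data,err} → ⊕{data,err}  (external→internal)
              • data:
                end ↦ end
              • err:
                Y ↦ Y
      • ack:
        &{more,data,retry} → ⊕{more,data,retry}  (external→internal)
          • more:
            ⊕{err,ack} → &{err,ack}  (internal→external)
              • err:
                Y ↦ Y
              • ack:
                Y ↦ Y
          • data:
            ?Bool → !Bool
              Y ↦ Y
          • retry:
            ⊕{err,retry} → &{err,retry}  (internal→external)
              • err:
                Y ↦ Y
              • retry:
                Y ↦ Y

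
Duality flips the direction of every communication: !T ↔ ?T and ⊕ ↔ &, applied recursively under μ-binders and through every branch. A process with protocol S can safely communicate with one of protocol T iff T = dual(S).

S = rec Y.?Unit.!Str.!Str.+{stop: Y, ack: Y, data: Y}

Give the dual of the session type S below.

rec Y.!Unit.?Str.?Str.&{stop: Y, ack: Y, data: Y}

rec Y ↦ rec Y  (binder kept)
  ?Unit ↦ !Unit
    !Str ↦ ?Str
      !Str ↦ ?Str
        +{stop,ack,data} ↦ &{stop,ack,data}  (internal→external)
          • stop:
            dual(Y) = Y
          • ack:
            dual(Y) = Y
          • data:
            dual(Y) = Y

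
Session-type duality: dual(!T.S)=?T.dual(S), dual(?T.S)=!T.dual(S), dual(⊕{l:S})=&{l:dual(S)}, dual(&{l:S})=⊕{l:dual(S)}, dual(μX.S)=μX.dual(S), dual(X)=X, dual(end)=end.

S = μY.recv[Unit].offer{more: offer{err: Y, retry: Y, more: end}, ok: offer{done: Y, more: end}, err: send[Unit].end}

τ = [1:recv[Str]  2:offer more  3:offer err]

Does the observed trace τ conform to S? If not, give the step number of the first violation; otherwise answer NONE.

[1] got recv[Str], protocol expects recv[Unit]  ✗

1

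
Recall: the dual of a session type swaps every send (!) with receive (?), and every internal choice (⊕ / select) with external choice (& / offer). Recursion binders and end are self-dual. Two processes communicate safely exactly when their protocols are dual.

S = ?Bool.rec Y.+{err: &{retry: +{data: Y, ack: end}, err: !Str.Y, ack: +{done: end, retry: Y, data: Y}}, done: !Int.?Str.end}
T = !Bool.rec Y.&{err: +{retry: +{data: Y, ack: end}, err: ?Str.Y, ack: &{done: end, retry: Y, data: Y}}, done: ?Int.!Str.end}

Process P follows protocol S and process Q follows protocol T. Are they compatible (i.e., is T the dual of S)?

NO

?Bool ‖ !Bool  match
  rec Y ‖ rec Y  match (binder kept)
    +{err,done} ‖ &{err,done}  match labels match
      [err]
        &{retry,err,ack} ‖ +{retry,err,ack}  match labels match
          [retry]
            +{data,ack} ‖ +{data,ack}  ✗ choice polarity not flipped — not dual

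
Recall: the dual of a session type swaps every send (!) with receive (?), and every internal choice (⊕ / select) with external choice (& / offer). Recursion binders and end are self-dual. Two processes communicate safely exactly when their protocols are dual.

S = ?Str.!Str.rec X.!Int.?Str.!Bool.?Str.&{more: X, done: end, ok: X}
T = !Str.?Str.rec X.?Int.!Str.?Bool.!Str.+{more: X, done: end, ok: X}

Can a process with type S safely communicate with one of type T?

?Str ‖ !Str  match
  !Str ‖ ?Str  match
    rec X ‖ rec X  match (rec unchanged)
      !Int ‖ ?Int  match
        ?Str ‖ !Str  match
          !Bool ‖ ?Bool  match
            ?Str ‖ !Str  match
              &{more,done,ok} ‖ +{more,done,ok}  match same labels
                [more]
                  X ‖ X  match
                [done]
                  end ‖ end  match
                [ok]
                  X ‖ X  match

YES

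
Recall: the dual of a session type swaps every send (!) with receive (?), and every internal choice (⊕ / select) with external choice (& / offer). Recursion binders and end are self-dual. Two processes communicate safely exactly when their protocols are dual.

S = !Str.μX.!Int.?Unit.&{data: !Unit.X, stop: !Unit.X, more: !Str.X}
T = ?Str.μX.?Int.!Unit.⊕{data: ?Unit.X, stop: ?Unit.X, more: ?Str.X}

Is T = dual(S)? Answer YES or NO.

!Str ‖ ?Str  ok
  μX ‖ μX  ok (rec unchanged)
    !Int ‖ ?Int  ok
      ?Unit ‖ !Unit  ok
        &{data,stop,more} ‖ ⊕{data,stop,more}  ok label sets agree
          [data]
            !Unit ‖ ?Unit  ok
              X ‖ X  ok
          [stop]
            !Unit ‖ ?Unit  ok
              X ‖ X  ok
          [more]
            !Str ‖ ?Str  ok
              X ‖ X  ok

YES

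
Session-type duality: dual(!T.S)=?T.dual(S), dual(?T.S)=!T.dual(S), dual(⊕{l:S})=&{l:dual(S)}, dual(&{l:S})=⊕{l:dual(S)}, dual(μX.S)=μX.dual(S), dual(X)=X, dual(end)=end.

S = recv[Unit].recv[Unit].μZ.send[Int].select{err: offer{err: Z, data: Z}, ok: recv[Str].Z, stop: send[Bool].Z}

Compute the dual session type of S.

recv[Unit] → send[Unit]
  recv[Unit] → send[Unit]
    μZ → μZ  (binder kept)
      send[Int] → recv[Int]
        select{err,ok,stop} → offer{err,ok,stop}  (select→offer)
          • err:
            offer{err,data} → select{err,data}  (offer→select)
              • err:
                Z self-dual
              • data:
                Z self-dual
          • ok:
            recv[Str] → send[Str]
              Z self-dual
          • stop:
            send[Bool] → recv[Bool]
              Z self-dual

send[Unit].send[Unit].μZ.recv[Int].offer{err: select{err: Z, data: Z}, ok: send[Str].Z, stop: recv[Bool].Z}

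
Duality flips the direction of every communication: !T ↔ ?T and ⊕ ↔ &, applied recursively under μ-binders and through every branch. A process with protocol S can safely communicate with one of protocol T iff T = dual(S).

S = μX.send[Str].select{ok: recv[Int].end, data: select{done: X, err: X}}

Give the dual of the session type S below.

μX.recv[Str].offer{ok: send[Int].end, data: offer{done: X, err: X}}

μX ↦ μX  (μ self-dual)
  send[Str] ↦ recv[Str]
    select{ok,data} ↦ offer{ok,data}  (⊕→&)
      • ok:
        recv[Int] ↦ send[Int]
          end ↦ end
      • data:
        select{done,err} ↦ offer{done,err}  (⊕→&)
          • done:
            X ↦ X
          • err:
            X ↦ X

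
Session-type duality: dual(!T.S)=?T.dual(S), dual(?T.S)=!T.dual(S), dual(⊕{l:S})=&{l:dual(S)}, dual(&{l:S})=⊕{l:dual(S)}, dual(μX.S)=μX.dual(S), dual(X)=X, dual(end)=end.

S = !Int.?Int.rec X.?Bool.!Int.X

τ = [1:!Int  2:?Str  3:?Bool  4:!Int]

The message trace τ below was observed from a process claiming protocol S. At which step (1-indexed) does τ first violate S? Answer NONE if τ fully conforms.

2

@1 !Int  match  now at ?Int.rec X.…
@2 got ?Str, protocol expects ?Int  ✗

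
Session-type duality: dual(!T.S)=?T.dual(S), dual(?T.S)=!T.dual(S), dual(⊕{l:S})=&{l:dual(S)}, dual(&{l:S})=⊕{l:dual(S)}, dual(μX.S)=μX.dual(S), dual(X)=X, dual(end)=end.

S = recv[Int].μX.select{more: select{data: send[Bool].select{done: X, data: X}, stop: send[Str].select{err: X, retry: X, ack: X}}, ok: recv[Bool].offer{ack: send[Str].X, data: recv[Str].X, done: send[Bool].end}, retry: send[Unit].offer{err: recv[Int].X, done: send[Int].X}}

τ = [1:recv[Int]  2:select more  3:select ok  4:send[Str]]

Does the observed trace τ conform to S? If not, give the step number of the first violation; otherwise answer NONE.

@1 recv[Int]  ok  state: μX.…
@2 select more  ok  state: select{data: send[Bool].select{done: μX.…, data: μX.…}, stop: send[Str].select{err: μX.…, retry: μX.…, ack: μX.…}}
@3 got select ok, protocol expects select data or select stop  ✗

3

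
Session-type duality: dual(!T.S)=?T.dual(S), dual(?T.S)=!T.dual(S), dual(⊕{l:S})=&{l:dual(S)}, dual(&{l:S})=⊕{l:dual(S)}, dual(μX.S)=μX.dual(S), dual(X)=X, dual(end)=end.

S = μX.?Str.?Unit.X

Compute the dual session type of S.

μX.!Str.!Unit.X

μX ↦ μX  (μ self-dual)
  ?Str ↦ !Str
    ?Unit ↦ !Unit
      dual(X) = X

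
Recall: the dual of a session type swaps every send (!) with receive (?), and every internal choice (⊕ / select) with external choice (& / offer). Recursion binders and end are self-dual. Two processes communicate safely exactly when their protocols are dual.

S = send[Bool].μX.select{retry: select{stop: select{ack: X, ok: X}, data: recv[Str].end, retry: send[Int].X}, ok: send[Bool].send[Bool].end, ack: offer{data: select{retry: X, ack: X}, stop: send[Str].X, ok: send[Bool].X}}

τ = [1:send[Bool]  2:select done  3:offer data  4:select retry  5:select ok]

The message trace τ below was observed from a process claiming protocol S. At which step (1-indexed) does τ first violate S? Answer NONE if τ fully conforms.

@1 send[Bool]  match  state: μX.…
@2 got select done, protocol expects select retry or select ok or select ack  ✗

2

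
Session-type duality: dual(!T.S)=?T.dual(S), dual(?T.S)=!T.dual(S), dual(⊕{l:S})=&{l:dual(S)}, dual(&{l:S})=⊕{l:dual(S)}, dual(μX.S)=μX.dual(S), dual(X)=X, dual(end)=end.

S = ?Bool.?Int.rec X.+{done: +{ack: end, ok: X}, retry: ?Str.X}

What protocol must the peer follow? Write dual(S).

!Bool.!Int.rec X.&{done: &{ack: end, ok: X}, retry: !Str.X}

?Bool ↦ !Bool
  ?Int ↦ !Int
    rec X ↦ rec X  (rec unchanged)
      +{done,retry} ↦ &{done,retry}  (⊕→&)
        case done:
          +{ack,ok} ↦ &{ack,ok}  (⊕→&)
            case ack:
              end ↦ end
            case ok:
              X ↦ X
        case retry:
          ?Str ↦ !Str
            X ↦ X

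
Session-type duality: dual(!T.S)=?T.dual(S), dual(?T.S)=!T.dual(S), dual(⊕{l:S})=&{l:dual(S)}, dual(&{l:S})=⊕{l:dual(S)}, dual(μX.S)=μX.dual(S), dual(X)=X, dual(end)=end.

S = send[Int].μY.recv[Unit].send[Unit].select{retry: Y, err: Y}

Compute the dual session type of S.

send[Int] → recv[Int]
  μY → μY  (rec unchanged)
    recv[Unit] → send[Unit]
      send[Unit] → recv[Unit]
        select{retry,err} → offer{retry,err}  (⊕→&)
          • retry:
            Y ↦ Y
          • err:
            Y ↦ Y

recv[Int].μY.send[Unit].recv[Unit].offer{retry: Y, err: Y}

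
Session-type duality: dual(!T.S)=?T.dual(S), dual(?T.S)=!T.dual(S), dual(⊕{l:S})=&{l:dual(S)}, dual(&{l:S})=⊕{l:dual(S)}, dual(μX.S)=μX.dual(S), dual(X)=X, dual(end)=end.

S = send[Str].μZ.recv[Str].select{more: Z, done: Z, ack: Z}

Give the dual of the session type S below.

send[Str] ↦ recv[Str]
  μZ ↦ μZ  (rec unchanged)
    recv[Str] ↦ send[Str]
      select{more,done,ack} ↦ offer{more,done,ack}  (select→offer)
        [more]
          dual(Z) = Z
        [done]
          dual(Z) = Z
        [ack]
          dual(Z) = Z

recv[Str].μZ.send[Str].offer{more: Z, done: Z, ack: Z}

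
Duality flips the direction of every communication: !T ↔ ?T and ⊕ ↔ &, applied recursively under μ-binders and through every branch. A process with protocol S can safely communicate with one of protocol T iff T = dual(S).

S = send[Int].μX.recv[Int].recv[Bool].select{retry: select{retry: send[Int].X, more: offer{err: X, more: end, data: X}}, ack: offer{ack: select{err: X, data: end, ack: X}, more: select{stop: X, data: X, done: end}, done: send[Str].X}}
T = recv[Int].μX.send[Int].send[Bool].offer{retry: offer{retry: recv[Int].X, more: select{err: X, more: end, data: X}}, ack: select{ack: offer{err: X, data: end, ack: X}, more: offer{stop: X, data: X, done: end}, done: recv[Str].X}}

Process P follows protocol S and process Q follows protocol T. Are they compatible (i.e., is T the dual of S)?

YES

send[Int] ‖ recv[Int]  match
  μX ‖ μX  match (rec unchanged)
    recv[Int] ‖ send[Int]  match
      recv[Bool] ‖ send[Bool]  match
        select{retry,ack} ‖ offer{retry,ack}  match label sets agree
          case retry:
            select{retry,more} ‖ offer{retry,more}  match label sets agree
              case retry:
                send[Int] ‖ recv[Int]  match
                  X ‖ X  match
              case more:
                offer{err,more,data} ‖ select{err,more,data}  match label sets agree
                  case err:
                    X ‖ X  match
                  case more:
                    end ‖ end  match
                  case data:
                    X ‖ X  match
          case ack:
            offer{ack,more,done} ‖ select{ack,more,done}  match label sets agree
              case ack:
                select{err,data,ack} ‖ offer{err,data,ack}  match label sets agree
                  case err:
                    X ‖ X  match
                  case data:
                    end ‖ end  match
                  case ack:
                    X ‖ X  match
              case more:
                select{stop,data,done} ‖ offer{stop,data,done}  match label sets agree
                  case stop:
                    X ‖ X  match
                  case data:
                    X ‖ X  match
                  case done:
                    end ‖ end  match
              case done:
                send[Str] ‖ recv[Str]  match
                  X ‖ X  match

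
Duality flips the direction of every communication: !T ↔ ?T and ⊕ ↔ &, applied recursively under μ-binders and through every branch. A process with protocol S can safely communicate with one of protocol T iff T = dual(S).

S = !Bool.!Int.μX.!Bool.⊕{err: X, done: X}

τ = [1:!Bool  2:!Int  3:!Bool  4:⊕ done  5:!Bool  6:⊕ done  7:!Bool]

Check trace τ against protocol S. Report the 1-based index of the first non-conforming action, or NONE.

NONE

@1 !Bool  ok  residual = !Int.μX.…
@2 !Int  ok  residual = μX.…
@3 !Bool  ok  residual = ⊕{err: μX.…, done: μX.…}
@4 ⊕ done  ok  residual = μX.…
@5 !Bool  ok  residual = ⊕{err: μX.…, done: μX.…}
@6 ⊕ done  ok  residual = μX.…
@7 !Bool  ok  residual = ⊕{err: μX.…, done: μX.…}
all 7 steps conform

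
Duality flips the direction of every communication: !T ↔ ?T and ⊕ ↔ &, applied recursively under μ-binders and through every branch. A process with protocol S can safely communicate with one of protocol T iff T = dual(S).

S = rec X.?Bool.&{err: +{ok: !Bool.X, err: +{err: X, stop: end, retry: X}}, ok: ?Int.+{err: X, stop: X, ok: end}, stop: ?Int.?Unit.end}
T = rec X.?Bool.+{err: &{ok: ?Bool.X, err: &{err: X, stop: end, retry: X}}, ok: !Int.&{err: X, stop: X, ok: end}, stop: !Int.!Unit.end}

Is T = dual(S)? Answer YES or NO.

NO

rec X ‖ rec X  match (binder kept)
  ?Bool ‖ ?Bool  ✗ same direction on both sides — not dual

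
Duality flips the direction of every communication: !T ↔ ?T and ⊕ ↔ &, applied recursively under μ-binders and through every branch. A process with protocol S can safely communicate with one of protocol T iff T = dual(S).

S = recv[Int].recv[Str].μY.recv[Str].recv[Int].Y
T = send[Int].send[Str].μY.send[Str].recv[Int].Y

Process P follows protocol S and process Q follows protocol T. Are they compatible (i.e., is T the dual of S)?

recv[Int] | send[Int]  match
  recv[Str] | send[Str]  match
    μY | μY  match (μ self-dual)
      recv[Str] | send[Str]  match
        recv[Int] | recv[Int]  ✗ same direction on both sides — not dual

NO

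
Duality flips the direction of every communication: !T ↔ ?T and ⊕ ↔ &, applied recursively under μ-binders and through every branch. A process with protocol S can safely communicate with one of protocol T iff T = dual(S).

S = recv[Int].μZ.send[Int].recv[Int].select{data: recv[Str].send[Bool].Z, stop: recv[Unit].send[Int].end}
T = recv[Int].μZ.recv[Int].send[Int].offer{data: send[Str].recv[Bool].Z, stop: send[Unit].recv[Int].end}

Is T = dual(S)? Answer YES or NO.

recv[Int] ‖ recv[Int]  ✗ same direction on both sides — not dual

NO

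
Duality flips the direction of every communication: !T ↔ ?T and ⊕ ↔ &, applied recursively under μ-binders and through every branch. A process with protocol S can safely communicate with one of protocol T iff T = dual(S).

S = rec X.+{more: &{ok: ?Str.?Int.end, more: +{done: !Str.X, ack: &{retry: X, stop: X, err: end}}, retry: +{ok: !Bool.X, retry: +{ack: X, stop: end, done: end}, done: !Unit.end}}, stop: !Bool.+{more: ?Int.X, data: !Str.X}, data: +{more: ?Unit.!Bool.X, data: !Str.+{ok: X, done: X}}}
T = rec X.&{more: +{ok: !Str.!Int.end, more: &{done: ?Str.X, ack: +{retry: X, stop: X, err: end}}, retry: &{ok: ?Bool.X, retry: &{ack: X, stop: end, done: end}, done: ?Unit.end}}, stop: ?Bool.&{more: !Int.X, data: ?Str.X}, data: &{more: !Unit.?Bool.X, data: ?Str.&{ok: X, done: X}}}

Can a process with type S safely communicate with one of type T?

rec X ‖ rec X  ✓ (rec unchanged)
  +{more,stop,data} ‖ &{more,stop,data}  ✓ same labels
    [more]
      &{ok,more,retry} ‖ +{ok,more,retry}  ✓ same labels
        [ok]
          ?Str ‖ !Str  ✓
            ?Int ‖ !Int  ✓
              end ‖ end  ✓
        [more]
          +{done,ack} ‖ &{done,ack}  ✓ same labels
            [done]
              !Str ‖ ?Str  ✓
                X ‖ X  ✓
            [ack]
              &{retry,stop,err} ‖ +{retry,stop,err}  ✓ same labels
                [retry]
                  X ‖ X  ✓
                [stop]
                  X ‖ X  ✓
                [err]
                  end ‖ end  ✓
        [retry]
          +{ok,retry,done} ‖ &{ok,retry,done}  ✓ same labels
            [ok]
              !Bool ‖ ?Bool  ✓
                X ‖ X  ✓
            [retry]
              +{ack,stop,done} ‖ &{ack,stop,done}  ✓ same labels
                [ack]
                  X ‖ X  ✓
                [stop]
                  end ‖ end  ✓
                [done]
                  end ‖ end  ✓
            [done]
              !Unit ‖ ?Unit  ✓
                end ‖ end  ✓
    [stop]
      !Bool ‖ ?Bool  ✓
        +{more,data} ‖ &{more,data}  ✓ same labels
          [more]
            ?Int ‖ !Int  ✓
              X ‖ X  ✓
          [data]
            !Str ‖ ?Str  ✓
              X ‖ X  ✓
    [data]
      +{more,data} ‖ &{more,data}  ✓ same labels
        [more]
          ?Unit ‖ !Unit  ✓
            !Bool ‖ ?Bool  ✓
              X ‖ X  ✓
        [data]
          !Str ‖ ?Str  ✓
            +{ok,done} ‖ &{ok,done}  ✓ same labels
              [ok]
                X ‖ X  ✓
              [done]
                X ‖ X  ✓

YES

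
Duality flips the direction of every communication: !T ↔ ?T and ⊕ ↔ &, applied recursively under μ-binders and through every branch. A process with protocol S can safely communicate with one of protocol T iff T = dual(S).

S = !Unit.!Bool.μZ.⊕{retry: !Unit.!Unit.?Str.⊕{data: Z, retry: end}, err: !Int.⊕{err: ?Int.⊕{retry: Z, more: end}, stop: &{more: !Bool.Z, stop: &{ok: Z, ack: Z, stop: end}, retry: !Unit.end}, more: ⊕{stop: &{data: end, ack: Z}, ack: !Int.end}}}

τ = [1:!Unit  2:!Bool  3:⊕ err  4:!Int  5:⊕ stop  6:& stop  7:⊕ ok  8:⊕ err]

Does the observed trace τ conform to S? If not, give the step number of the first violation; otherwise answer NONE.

step 1: !Unit  ok  now at !Bool.μZ.…
step 2: !Bool  ok  now at μZ.…
step 3: ⊕ err  ok  now at !Int.⊕{err: ?Int.⊕{retry: μZ.…, more: end}, stop: &{more: !Bool.μZ.…, stop: &{ok: μZ.…, ack: μZ.…, stop: end}, retry: !Unit.end}, more: ⊕{stop: &{data: end, ack: μZ.…}, ack: !Int.end}}
step 4: !Int  ok  now at ⊕{err: ?Int.⊕{retry: μZ.…, more: end}, stop: &{more: !Bool.μZ.…, stop: &{ok: μZ.…, ack: μZ.…, stop: end}, retry: !Unit.end}, more: ⊕{stop: &{data: end, ack: μZ.…}, ack: !Int.end}}
step 5: ⊕ stop  ok  now at &{more: !Bool.μZ.…, stop: &{ok: μZ.…, ack: μZ.…, stop: end}, retry: !Unit.end}
step 6: & stop  ok  now at &{ok: μZ.…, ack: μZ.…, stop: end}
step 7: got ⊕ ok, protocol expects & ok or & ack or & stop  ✗

7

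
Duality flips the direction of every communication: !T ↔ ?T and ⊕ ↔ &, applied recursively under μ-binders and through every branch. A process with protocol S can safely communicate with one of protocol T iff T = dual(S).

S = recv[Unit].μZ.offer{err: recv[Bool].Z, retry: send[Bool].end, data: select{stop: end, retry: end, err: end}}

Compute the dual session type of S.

send[Unit].μZ.select{err: send[Bool].Z, retry: recv[Bool].end, data: offer{stop: end, retry: end, err: end}}

recv[Unit] = send[Unit]
  μZ = μZ  (rec unchanged)
    offer{err,retry,data} = select{err,retry,data}  (&→⊕)
      [err]
        recv[Bool] = send[Bool]
          dual(Z) = Z
      [retry]
        send[Bool] = recv[Bool]
          dual(end) = end
      [data]
        select{stop,retry,err} = offer{stop,retry,err}  (select→offer)
          [stop]
            dual(end) = end
          [retry]
            dual(end) = end
          [err]
            dual(end) = end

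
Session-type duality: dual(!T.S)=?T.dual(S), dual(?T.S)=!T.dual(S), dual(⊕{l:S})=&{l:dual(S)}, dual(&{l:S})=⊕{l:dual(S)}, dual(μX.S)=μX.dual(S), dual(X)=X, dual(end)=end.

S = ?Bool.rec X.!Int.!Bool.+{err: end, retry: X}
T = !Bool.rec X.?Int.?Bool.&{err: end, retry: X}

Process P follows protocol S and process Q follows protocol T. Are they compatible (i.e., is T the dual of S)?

?Bool ‖ !Bool  match
  rec X ‖ rec X  match (μ self-dual)
    !Int ‖ ?Int  match
      !Bool ‖ ?Bool  match
        +{err,retry} ‖ &{err,retry}  match label sets agree
          [err]
            end ‖ end  match
          [retry]
            X ‖ X  match

YES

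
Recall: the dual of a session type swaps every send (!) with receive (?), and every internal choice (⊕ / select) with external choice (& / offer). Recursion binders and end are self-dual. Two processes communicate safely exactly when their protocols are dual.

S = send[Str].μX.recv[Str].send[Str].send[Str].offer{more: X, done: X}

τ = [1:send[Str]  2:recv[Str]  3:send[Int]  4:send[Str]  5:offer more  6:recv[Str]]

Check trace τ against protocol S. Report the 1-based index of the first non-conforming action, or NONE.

3

step 1: send[Str]  match  state: μX.…
step 2: recv[Str]  match  state: send[Str].send[Str].offer{more: μX.…, done: μX.…}
step 3: got send[Int], protocol expects send[Str]  ✗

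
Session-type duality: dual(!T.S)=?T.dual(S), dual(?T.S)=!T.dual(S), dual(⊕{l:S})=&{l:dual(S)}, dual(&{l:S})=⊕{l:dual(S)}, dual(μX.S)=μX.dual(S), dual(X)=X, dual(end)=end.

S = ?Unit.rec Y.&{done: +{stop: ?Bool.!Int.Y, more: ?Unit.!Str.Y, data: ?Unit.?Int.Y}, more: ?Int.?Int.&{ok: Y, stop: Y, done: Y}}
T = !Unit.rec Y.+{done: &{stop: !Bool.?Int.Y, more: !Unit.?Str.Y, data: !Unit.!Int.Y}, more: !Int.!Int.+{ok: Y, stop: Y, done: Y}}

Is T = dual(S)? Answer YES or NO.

?Unit ‖ !Unit  match
  rec Y ‖ rec Y  match (binder kept)
    &{done,more} ‖ +{done,more}  match same labels
      case done:
        +{stop,more,data} ‖ &{stop,more,data}  match same labels
          case stop:
            ?Bool ‖ !Bool  match
              !Int ‖ ?Int  match
                Y ‖ Y  match
          case more:
            ?Unit ‖ !Unit  match
              !Str ‖ ?Str  match
                Y ‖ Y  match
          case data:
            ?Unit ‖ !Unit  match
              ?Int ‖ !Int  match
                Y ‖ Y  match
      case more:
        ?Int ‖ !Int  match
          ?Int ‖ !Int  match
            &{ok,stop,done} ‖ +{ok,stop,done}  match same labels
              case ok:
                Y ‖ Y  match
              case stop:
                Y ‖ Y  match
              case done:
                Y ‖ Y  match

YES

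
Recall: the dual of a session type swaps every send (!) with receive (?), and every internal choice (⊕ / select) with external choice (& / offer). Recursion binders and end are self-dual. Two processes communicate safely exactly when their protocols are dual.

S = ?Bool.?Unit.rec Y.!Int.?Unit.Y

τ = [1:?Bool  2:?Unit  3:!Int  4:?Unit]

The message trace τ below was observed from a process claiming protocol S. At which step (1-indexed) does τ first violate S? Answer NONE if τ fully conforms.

NONE

step 1: ?Bool  ✓  cont: ?Unit.rec Y.…
step 2: ?Unit  ✓  cont: rec Y.…
step 3: !Int  ✓  cont: ?Unit.rec Y.…
step 4: ?Unit  ✓  cont: rec Y.…
all 4 steps conform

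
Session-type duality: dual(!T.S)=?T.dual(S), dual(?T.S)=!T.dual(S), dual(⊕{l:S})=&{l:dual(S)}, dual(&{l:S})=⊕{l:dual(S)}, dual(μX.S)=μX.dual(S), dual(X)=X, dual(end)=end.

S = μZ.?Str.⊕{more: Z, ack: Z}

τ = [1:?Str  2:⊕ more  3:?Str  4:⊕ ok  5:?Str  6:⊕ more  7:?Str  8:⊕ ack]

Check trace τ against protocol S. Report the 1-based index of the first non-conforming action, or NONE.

4

step 1: ?Str  match  now at ⊕{more: μZ.…, ack: μZ.…}
step 2: ⊕ more  match  now at μZ.…
step 3: ?Str  match  now at ⊕{more: μZ.…, ack: μZ.…}
step 4: got ⊕ ok, protocol expects ⊕ more or ⊕ ack  ✗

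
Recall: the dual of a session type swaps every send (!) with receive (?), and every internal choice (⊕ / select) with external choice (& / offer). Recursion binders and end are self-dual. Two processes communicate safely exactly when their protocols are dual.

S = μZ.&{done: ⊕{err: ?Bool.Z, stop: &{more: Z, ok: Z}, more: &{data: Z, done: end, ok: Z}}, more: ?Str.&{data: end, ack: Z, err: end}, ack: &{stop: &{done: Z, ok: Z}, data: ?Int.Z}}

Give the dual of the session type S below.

μZ = μZ  (binder kept)
  &{done,more,ack} = ⊕{done,more,ack}  (external→internal)
    [done]
      ⊕{err,stop,more} = &{err,stop,more}  (select→offer)
        [err]
          ?Bool = !Bool
            dual(Z) = Z
        [stop]
          &{more,ok} = ⊕{more,ok}  (external→internal)
            [more]
              dual(Z) = Z
            [ok]
              dual(Z) = Z
        [more]
          &{data,done,ok} = ⊕{data,done,ok}  (external→internal)
            [data]
              dual(Z) = Z
            [done]
              dual(end) = end
            [ok]
              dual(Z) = Z
    [more]
      ?Str = !Str
        &{data,ack,err} = ⊕{data,ack,err}  (external→internal)
          [data]
            dual(end) = end
          [ack]
            dual(Z) = Z
          [err]
            dual(end) = end
    [ack]
      &{stop,data} = ⊕{stop,data}  (external→internal)
        [stop]
          &{done,ok} = ⊕{done,ok}  (external→internal)
            [done]
              dual(Z) = Z
            [ok]
              dual(Z) = Z
        [data]
          ?Int = !Int
            dual(Z) = Z

μZ.⊕{done: &{err: !Bool.Z, stop: ⊕{more: Z, ok: Z}, more: ⊕{data: Z, done: end, ok: Z}}, more: !Str.⊕{data: end, ack: Z, err: end}, ack: ⊕{stop: ⊕{done: Z, ok: Z}, data: !Int.Z}}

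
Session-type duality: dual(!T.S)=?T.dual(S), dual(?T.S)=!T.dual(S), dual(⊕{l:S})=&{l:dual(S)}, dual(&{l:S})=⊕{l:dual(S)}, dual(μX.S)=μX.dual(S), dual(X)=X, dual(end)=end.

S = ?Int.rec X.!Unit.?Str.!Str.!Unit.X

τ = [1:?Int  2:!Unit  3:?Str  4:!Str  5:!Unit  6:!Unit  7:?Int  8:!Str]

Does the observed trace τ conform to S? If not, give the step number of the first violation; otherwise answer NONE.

7

@1 ?Int  ✓  state: rec X.…
@2 !Unit  ✓  state: ?Str.!Str.!Unit.rec X.…
@3 ?Str  ✓  state: !Str.!Unit.rec X.…
@4 !Str  ✓  state: !Unit.rec X.…
@5 !Unit  ✓  state: rec X.…
@6 !Unit  ✓  state: ?Str.!Str.!Unit.rec X.…
@7 got ?Int, protocol expects ?Str  ✗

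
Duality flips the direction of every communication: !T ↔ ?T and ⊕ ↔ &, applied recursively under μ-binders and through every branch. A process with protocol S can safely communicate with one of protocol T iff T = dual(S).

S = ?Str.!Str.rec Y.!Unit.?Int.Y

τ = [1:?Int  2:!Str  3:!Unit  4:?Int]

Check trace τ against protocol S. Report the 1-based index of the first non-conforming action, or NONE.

1

[1] got ?Int, protocol expects ?Str  ✗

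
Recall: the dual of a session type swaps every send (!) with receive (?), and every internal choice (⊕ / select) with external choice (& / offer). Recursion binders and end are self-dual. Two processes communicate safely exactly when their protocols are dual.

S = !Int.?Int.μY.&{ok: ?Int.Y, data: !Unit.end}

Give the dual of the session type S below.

!Int → ?Int
  ?Int → !Int
    μY → μY  (μ self-dual)
      &{ok,data} → ⊕{ok,data}  (&→⊕)
        case ok:
          ?Int → !Int
            Y ↦ Y
        case data:
          !Unit → ?Unit
            end ↦ end

?Int.!Int.μY.⊕{ok: !Int.Y, data: ?Unit.end}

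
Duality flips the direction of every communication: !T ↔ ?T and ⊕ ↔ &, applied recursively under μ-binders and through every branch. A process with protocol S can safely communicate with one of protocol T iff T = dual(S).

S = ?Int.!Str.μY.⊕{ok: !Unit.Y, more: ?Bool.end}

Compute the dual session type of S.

?Int → !Int
  !Str → ?Str
    μY → μY  (μ self-dual)
      ⊕{ok,more} → &{ok,more}  (⊕→&)
        case ok:
          !Unit → ?Unit
            Y ↦ Y
        case more:
          ?Bool → !Bool
            end ↦ end

!Int.?Str.μY.&{ok: ?Unit.Y, more: !Bool.end}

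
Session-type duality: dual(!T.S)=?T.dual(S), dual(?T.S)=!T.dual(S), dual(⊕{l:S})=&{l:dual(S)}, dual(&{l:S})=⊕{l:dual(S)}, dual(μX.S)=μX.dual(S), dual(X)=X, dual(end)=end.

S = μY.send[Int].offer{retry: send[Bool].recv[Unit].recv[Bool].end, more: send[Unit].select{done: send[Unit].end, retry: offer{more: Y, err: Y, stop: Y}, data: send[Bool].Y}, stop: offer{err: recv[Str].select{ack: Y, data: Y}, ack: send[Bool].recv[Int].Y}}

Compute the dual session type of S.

μY.recv[Int].select{retry: recv[Bool].send[Unit].send[Bool].end, more: recv[Unit].offer{done: recv[Unit].end, retry: select{more: Y, err: Y, stop: Y}, data: recv[Bool].Y}, stop: select{err: send[Str].offer{ack: Y, data: Y}, ack: recv[Bool].send[Int].Y}}

μY ↦ μY  (binder kept)
  send[Int] ↦ recv[Int]
    offer{retry,more,stop} ↦ select{retry,more,stop}  (external→internal)
      [retry]
        send[Bool] ↦ recv[Bool]
          recv[Unit] ↦ send[Unit]
            recv[Bool] ↦ send[Bool]
              dual(end) = end
      [more]
        send[Unit] ↦ recv[Unit]
          select{done,retry,data} ↦ offer{done,retry,data}  (⊕→&)
            [done]
              send[Unit] ↦ recv[Unit]
                dual(end) = end
            [retry]
              offer{more,err,stop} ↦ select{more,err,stop}  (external→internal)
                [more]
                  dual(Y) = Y
                [err]
                  dual(Y) = Y
                [stop]
                  dual(Y) = Y
            [data]
              send[Bool] ↦ recv[Bool]
                dual(Y) = Y
      [stop]
        offer{err,ack} ↦ select{err,ack}  (external→internal)
          [err]
            recv[Str] ↦ send[Str]
              select{ack,data} ↦ offer{ack,data}  (⊕→&)
                [ack]
                  dual(Y) = Y
                [data]
                  dual(Y) = Y
          [ack]
            send[Bool] ↦ recv[Bool]
              recv[Int] ↦ send[Int]
                dual(Y) = Y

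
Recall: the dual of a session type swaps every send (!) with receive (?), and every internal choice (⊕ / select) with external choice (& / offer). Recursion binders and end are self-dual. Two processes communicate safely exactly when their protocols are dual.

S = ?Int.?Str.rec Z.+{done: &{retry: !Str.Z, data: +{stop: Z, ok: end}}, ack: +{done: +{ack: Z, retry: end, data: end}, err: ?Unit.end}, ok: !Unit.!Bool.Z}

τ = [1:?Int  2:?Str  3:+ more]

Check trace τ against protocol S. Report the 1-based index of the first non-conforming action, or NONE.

[1] ?Int  match  state: ?Str.rec Z.…
[2] ?Str  match  state: rec Z.…
[3] got + more, protocol expects + done or + ack or + ok  ✗

3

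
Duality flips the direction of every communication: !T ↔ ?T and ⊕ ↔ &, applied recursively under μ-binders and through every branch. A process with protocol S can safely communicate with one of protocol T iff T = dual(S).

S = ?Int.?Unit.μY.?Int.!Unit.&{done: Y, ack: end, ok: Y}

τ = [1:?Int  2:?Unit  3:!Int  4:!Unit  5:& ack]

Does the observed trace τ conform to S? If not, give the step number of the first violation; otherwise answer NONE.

3

[1] ?Int  ✓  state: ?Unit.μY.…
[2] ?Unit  ✓  state: μY.…
[3] got !Int, protocol expects ?Int  ✗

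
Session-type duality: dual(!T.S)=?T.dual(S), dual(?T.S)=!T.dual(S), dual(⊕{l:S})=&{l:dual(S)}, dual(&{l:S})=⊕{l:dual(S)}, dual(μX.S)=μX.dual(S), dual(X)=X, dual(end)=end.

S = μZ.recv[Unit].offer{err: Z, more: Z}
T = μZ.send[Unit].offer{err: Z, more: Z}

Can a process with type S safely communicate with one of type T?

μZ vs μZ  ✓ (binder kept)
  recv[Unit] vs send[Unit]  ✓
    offer{err,more} vs offer{err,more}  ✗ choice polarity not flipped — not dual

NO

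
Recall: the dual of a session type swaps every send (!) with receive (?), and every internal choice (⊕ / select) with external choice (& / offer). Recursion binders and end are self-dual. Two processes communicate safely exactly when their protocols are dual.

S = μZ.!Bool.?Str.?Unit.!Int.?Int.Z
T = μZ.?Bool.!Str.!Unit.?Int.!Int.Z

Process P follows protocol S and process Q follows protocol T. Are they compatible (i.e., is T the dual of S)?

YES

μZ vs μZ  ok (μ self-dual)
  !Bool vs ?Bool  ok
    ?Str vs !Str  ok
      ?Unit vs !Unit  ok
        !Int vs ?Int  ok
          ?Int vs !Int  ok
            Z vs Z  ok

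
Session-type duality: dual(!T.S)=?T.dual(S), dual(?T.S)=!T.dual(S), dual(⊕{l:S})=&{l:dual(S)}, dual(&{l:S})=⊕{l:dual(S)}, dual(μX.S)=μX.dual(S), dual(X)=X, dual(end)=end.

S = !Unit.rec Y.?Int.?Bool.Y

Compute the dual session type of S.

?Unit.rec Y.!Int.!Bool.Y

!Unit ↦ ?Unit
  rec Y ↦ rec Y  (rec unchanged)
    ?Int ↦ !Int
      ?Bool ↦ !Bool
        dual(Y) = Y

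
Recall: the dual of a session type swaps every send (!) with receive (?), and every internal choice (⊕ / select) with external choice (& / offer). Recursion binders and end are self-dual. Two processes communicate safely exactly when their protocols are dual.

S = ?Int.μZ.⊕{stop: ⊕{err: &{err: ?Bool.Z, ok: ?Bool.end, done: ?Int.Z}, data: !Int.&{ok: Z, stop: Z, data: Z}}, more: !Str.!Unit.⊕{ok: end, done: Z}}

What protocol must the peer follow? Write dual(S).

!Int.μZ.&{stop: &{err: ⊕{err: !Bool.Z, ok: !Bool.end, done: !Int.Z}, data: ?Int.⊕{ok: Z, stop: Z, data: Z}}, more: ?Str.?Unit.&{ok: end, done: Z}}

?Int ↦ !Int
  μZ ↦ μZ  (rec unchanged)
    ⊕{stop,more} ↦ &{stop,more}  (⊕→&)
      • stop:
        ⊕{err,data} ↦ &{err,data}  (⊕→&)
          • err:
            &{err,ok,done} ↦ ⊕{err,ok,done}  (&→⊕)
              • err:
                ?Bool ↦ !Bool
                  dual(Z) = Z
              • ok:
                ?Bool ↦ !Bool
                  dual(end) = end
              • done:
                ?Int ↦ !Int
                  dual(Z) = Z
          • data:
            !Int ↦ ?Int
              &{ok,stop,data} ↦ ⊕{ok,stop,data}  (&→⊕)
                • ok:
                  dual(Z) = Z
                • stop:
                  dual(Z) = Z
                • data:
                  dual(Z) = Z
      • more:
        !Str ↦ ?Str
          !Unit ↦ ?Unit
            ⊕{ok,done} ↦ &{ok,done}  (⊕→&)
              • ok:
                dual(end) = end
              • done:
                dual(Z) = Z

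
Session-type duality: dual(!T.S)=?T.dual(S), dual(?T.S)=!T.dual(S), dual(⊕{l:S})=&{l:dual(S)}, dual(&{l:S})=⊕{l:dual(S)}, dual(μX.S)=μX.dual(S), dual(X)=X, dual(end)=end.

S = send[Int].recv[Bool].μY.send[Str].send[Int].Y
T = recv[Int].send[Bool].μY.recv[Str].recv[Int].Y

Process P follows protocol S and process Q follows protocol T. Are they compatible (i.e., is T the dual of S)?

YES

send[Int] ‖ recv[Int]  match
  recv[Bool] ‖ send[Bool]  match
    μY ‖ μY  match (rec unchanged)
      send[Str] ‖ recv[Str]  match
        send[Int] ‖ recv[Int]  match
          Y ‖ Y  match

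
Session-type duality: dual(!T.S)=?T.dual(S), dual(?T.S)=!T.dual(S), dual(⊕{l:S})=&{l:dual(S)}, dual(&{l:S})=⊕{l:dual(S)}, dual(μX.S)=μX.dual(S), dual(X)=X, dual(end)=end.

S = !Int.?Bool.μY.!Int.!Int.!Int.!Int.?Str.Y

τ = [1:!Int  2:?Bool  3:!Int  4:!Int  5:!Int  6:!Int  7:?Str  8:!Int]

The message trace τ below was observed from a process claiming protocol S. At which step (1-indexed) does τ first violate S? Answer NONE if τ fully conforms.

@1 !Int  ok  residual = ?Bool.μY.…
@2 ?Bool  ok  residual = μY.…
@3 !Int  ok  residual = !Int.!Int.!Int.?Str.μY.…
@4 !Int  ok  residual = !Int.!Int.?Str.μY.…
@5 !Int  ok  residual = !Int.?Str.μY.…
@6 !Int  ok  residual = ?Str.μY.…
@7 ?Str  ok  residual = μY.…
@8 !Int  ok  residual = !Int.!Int.!Int.?Str.μY.…
all 8 steps conform

NONE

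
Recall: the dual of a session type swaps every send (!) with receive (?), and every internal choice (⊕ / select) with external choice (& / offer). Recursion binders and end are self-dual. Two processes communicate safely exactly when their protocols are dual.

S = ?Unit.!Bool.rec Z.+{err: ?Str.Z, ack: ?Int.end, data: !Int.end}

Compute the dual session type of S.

!Unit.?Bool.rec Z.&{err: !Str.Z, ack: !Int.end, data: ?Int.end}

?Unit → !Unit
  !Bool → ?Bool
    rec Z → rec Z  (μ self-dual)
      +{err,ack,data} → &{err,ack,data}  (select→offer)
        • err:
          ?Str → !Str
            dual(Z) = Z
        • ack:
          ?Int → !Int
            dual(end) = end
        • data:
          !Int → ?Int
            dual(end) = end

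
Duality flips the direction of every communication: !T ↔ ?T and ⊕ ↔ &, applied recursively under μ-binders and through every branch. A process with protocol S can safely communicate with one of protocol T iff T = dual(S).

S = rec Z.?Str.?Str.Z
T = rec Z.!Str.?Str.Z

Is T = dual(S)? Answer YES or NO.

rec Z | rec Z  match (binder kept)
  ?Str | !Str  match
    ?Str | ?Str  ✗ same direction on both sides — not dual

NO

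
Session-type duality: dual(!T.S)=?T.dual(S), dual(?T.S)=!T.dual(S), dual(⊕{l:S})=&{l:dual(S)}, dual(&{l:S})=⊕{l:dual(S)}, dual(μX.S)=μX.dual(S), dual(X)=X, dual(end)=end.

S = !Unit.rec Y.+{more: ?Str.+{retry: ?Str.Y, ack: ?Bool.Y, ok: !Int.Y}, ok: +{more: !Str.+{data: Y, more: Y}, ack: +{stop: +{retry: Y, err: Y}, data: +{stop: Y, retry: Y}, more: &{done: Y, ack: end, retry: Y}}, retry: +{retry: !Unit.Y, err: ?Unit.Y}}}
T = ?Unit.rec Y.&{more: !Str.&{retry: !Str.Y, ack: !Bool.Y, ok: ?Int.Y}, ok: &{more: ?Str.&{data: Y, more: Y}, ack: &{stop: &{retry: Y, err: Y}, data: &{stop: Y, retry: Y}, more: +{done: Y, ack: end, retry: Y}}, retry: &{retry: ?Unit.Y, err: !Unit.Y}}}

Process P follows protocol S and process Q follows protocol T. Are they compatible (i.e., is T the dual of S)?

YES

!Unit ‖ ?Unit  match
  rec Y ‖ rec Y  match (rec unchanged)
    +{more,ok} ‖ &{more,ok}  match label sets agree
      case more:
        ?Str ‖ !Str  match
          +{retry,ack,ok} ‖ &{retry,ack,ok}  match label sets agree
            case retry:
              ?Str ‖ !Str  match
                Y ‖ Y  match
            case ack:
              ?Bool ‖ !Bool  match
                Y ‖ Y  match
            case ok:
              !Int ‖ ?Int  match
                Y ‖ Y  match
      case ok:
        +{more,ack,retry} ‖ &{more,ack,retry}  match label sets agree
          case more:
            !Str ‖ ?Str  match
              +{data,more} ‖ &{data,more}  match label sets agree
                case data:
                  Y ‖ Y  match
                case more:
                  Y ‖ Y  match
          case ack:
            +{stop,data,more} ‖ &{stop,data,more}  match label sets agree
              case stop:
                +{retry,err} ‖ &{retry,err}  match label sets agree
                  case retry:
                    Y ‖ Y  match
                  case err:
                    Y ‖ Y  match
              case data:
                +{stop,retry} ‖ &{stop,retry}  match label sets agree
                  case stop:
                    Y ‖ Y  match
                  case retry:
                    Y ‖ Y  match
              case more:
                &{done,ack,retry} ‖ +{done,ack,retry}  match label sets agree
                  case done:
                    Y ‖ Y  match
                  case ack:
                    end ‖ end  match
                  case retry:
                    Y ‖ Y  match
          case retry:
            +{retry,err} ‖ &{retry,err}  match label sets agree
              case retry:
                !Unit ‖ ?Unit  match
                  Y ‖ Y  match
              case err:
                ?Unit ‖ !Unit  match
                  Y ‖ Y  match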